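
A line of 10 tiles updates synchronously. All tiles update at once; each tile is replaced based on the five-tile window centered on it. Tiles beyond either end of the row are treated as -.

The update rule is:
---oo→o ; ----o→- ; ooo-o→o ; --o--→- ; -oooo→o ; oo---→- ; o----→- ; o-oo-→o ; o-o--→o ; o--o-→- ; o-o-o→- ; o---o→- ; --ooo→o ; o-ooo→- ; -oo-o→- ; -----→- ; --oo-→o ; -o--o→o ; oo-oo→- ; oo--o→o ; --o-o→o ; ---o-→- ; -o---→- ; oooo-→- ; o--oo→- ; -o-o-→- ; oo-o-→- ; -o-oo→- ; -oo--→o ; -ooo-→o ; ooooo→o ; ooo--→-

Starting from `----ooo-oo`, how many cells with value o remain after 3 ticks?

6

tick 1: ---oooo-oo
tick 2: --ooo-o-oo
tick 3: -oooo---oo
count of o: 6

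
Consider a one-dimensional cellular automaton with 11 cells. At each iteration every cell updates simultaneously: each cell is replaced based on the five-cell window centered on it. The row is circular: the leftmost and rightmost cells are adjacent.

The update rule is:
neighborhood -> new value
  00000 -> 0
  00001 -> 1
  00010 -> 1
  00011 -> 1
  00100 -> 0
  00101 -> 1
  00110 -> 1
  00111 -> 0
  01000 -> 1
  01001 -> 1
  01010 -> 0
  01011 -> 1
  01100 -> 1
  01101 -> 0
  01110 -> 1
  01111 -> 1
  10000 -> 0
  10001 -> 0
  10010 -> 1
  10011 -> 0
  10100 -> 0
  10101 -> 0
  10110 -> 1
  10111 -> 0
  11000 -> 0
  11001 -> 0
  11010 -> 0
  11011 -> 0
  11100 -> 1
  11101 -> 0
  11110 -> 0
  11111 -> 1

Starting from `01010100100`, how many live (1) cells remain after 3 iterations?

5

11000011010
11001110001
11000110010
count of 1: 5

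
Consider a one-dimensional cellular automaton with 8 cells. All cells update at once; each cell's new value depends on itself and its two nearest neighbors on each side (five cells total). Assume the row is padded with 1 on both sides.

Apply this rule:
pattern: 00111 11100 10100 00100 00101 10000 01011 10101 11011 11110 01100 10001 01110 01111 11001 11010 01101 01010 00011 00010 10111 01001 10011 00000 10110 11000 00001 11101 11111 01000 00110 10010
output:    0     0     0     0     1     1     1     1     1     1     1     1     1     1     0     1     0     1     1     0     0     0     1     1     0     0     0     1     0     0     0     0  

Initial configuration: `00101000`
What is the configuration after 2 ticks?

01010101

00110011
01010101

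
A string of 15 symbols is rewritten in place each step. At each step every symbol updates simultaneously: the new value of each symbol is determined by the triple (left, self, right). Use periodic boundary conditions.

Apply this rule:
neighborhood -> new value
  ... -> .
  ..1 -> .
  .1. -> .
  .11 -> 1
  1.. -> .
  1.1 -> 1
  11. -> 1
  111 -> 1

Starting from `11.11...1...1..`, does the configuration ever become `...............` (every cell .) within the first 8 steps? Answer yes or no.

no

step 1: 11111..........
step 2: 11111..........  (fixed point — unchanged through step 8)
step 8 is 11111.........., still not uniform .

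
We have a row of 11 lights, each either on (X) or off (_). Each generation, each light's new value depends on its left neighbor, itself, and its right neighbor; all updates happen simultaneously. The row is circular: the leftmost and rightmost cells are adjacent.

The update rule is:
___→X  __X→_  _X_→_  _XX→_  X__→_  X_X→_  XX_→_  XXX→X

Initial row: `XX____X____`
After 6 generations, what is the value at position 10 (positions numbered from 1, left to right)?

_

___XX___XX_
XX____X____  (repeats generation 0; period 2)
generation 6: XX____X____
position 10 holds _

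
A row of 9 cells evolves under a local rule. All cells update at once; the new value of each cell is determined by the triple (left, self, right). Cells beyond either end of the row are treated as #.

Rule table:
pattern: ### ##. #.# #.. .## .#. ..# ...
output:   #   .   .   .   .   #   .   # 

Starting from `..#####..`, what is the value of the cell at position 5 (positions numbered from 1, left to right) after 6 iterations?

iteration 1: ...###...
iteration 2: .#..#..#.
iteration 3: .#..#..#.  (fixed point — unchanged through iteration 6)
position 5 holds #

#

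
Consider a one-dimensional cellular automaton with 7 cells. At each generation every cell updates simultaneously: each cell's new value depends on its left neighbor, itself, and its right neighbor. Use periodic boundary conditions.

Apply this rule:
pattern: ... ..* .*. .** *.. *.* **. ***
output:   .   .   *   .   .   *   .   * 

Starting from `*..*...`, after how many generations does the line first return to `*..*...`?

1

generation 1: *..*...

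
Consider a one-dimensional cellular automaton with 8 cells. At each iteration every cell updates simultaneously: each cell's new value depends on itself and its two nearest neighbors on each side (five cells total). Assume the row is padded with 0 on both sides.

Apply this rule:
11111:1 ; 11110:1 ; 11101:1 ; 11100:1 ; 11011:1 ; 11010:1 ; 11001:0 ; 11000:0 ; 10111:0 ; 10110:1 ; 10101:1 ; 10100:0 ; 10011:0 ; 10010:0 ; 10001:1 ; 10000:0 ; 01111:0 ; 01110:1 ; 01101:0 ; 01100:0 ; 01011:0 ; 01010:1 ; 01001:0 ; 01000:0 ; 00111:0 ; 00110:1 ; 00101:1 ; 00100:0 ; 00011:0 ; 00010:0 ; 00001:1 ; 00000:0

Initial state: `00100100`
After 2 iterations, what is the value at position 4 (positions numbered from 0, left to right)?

10000000
00000000
position 4 holds 0

0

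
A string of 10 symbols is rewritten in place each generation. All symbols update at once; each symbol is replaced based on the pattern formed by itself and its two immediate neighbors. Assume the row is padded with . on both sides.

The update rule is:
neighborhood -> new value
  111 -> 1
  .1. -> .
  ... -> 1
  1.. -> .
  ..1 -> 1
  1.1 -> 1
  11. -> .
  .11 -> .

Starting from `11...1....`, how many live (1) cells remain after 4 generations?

4

...11..111
111...1.1.
.1..11.1..
1..1..1..1
count of 1: 4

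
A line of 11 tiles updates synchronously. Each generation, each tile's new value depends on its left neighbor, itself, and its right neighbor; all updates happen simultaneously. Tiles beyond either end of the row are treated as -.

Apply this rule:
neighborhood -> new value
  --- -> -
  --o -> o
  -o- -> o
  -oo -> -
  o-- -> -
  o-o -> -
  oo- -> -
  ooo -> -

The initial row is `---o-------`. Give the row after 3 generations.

oo---------

--oo-------
-o---------
oo---------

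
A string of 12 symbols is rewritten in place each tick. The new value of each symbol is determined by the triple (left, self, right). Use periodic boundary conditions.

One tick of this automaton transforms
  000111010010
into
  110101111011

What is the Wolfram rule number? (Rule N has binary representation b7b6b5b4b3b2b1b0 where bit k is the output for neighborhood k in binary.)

position 4: 111 → 0  (bit 7 = 0)
position 5: 110 → 1  (bit 6 = 1)
position 6: 101 → 1  (bit 5 = 1)
position 8: 100 → 1  (bit 4 = 1)
position 3: 011 → 1  (bit 3 = 1)
position 7: 010 → 1  (bit 2 = 1)
position 2: 001 → 0  (bit 1 = 0)
position 0: 000 → 1  (bit 0 = 1)
bits b7..b0 = 01111101 = 125

125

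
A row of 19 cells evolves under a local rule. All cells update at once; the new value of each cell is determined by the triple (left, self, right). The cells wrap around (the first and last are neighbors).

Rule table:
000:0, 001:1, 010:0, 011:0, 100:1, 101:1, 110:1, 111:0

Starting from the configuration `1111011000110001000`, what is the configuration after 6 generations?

0001101101011010101
1010110110101101010
0101011011010110101
1010101101101011010
0101010110110101101
1010101011011010110

1010101011011010110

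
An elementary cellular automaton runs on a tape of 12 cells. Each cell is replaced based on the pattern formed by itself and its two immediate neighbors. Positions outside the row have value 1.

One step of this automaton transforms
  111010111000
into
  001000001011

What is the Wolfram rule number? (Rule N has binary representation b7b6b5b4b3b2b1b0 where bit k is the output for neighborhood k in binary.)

position 0: 111 → 0  (bit 7 = 0)
position 2: 110 → 1  (bit 6 = 1)
position 3: 101 → 0  (bit 5 = 0)
position 9: 100 → 0  (bit 4 = 0)
position 6: 011 → 0  (bit 3 = 0)
position 4: 010 → 0  (bit 2 = 0)
position 11: 001 → 1  (bit 1 = 1)
position 10: 000 → 1  (bit 0 = 1)
bits b7..b0 = 01000011 = 67

67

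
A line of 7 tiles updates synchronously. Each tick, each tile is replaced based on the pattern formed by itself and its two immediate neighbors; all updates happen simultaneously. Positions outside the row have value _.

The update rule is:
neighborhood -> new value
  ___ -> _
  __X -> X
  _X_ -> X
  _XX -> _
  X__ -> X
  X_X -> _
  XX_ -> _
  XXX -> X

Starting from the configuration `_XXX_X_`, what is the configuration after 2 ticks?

X_XXX__

X_X__XX
X_XXX__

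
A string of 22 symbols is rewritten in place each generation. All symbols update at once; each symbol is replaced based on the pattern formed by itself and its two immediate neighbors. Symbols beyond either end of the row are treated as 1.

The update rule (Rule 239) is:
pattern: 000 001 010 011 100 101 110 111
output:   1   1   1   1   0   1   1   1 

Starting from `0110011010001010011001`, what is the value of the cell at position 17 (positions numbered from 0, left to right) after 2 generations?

1

generation 1: 1110111110111110111011
generation 2: 1111111111111111111111
position 17 holds 1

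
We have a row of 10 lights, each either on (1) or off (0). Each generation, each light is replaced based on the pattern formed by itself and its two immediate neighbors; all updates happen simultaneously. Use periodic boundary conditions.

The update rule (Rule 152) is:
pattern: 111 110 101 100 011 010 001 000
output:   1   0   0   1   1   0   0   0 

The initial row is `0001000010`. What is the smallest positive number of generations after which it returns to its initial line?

0000100001
1000010000
0100001000
0010000100
0001000010

5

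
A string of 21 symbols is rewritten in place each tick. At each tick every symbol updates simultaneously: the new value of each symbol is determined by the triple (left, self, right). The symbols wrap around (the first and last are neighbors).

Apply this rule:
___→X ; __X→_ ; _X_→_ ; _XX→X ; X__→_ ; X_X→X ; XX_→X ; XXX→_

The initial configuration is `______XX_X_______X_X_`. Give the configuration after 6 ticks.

tick 1: XXXXX_XXX__XXXXX__X__
tick 2: X___XXX_X__X___X_____
tick 3: __X_X_XX_____X___XXX_
tick 4: X__X_XXX_XXX___X_X_X_
tick 5: ____XX_XXX_X_X__X_X_X
tick 6: _XX_XXXX_XX_X____X_X_

_XX_XXXX_XX_X____X_X_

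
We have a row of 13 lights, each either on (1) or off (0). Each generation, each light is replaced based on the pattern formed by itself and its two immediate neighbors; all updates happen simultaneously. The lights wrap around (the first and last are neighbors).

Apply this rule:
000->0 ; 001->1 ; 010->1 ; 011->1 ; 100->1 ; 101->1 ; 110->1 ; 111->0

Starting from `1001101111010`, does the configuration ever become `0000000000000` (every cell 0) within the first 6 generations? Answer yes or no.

no

1111111001111
0000001111000
0000011001100
0000111111110
0001100000011
1011110000111
generation 6 is 1011110000111, still not uniform 0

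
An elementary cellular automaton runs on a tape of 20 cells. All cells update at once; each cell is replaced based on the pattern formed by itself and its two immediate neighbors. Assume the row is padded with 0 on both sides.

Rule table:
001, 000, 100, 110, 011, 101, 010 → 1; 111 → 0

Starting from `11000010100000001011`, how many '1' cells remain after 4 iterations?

2

11111111111111111111
10000000000000000001
11111111111111111111  (repeats iteration 1; period 2)
iteration 4: 10000000000000000001
count of 1: 2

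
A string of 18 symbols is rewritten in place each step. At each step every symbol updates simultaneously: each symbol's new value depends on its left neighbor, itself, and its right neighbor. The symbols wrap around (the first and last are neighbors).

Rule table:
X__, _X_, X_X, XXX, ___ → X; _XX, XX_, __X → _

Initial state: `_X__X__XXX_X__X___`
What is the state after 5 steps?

XXXX_XX_XX__X_XXX_

_XX_XX__X_XXX_XXXX
X__X__X_XX_X_X_XX_
XX_XX_XX__XXXXX__X
X_X__X__X__XXX_X__
XXXX_XX_XX__X_XXX_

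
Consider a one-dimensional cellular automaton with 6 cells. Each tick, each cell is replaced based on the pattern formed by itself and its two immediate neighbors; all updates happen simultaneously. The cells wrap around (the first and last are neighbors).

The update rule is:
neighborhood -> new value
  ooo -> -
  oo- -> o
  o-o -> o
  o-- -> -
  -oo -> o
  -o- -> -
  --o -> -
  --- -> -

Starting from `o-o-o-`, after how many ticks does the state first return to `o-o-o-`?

2

tick 1: -o-o-o
tick 2: o-o-o-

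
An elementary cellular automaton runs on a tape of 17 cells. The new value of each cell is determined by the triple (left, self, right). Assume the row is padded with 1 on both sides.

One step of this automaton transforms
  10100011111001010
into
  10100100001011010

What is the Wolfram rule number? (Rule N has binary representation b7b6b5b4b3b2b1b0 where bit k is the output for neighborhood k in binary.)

70

position 7: 111 → 0  (bit 7 = 0)
position 0: 110 → 1  (bit 6 = 1)
position 1: 101 → 0  (bit 5 = 0)
position 3: 100 → 0  (bit 4 = 0)
position 6: 011 → 0  (bit 3 = 0)
position 2: 010 → 1  (bit 2 = 1)
position 5: 001 → 1  (bit 1 = 1)
position 4: 000 → 0  (bit 0 = 0)
bits b7..b0 = 01000110 = 70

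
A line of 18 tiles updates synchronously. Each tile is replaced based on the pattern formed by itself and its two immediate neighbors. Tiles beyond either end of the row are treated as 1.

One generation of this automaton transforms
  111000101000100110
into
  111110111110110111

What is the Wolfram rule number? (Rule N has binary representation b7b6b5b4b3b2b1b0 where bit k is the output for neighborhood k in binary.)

253

position 0: 111 → 1  (bit 7 = 1)
position 2: 110 → 1  (bit 6 = 1)
position 7: 101 → 1  (bit 5 = 1)
position 3: 100 → 1  (bit 4 = 1)
position 15: 011 → 1  (bit 3 = 1)
position 6: 010 → 1  (bit 2 = 1)
position 5: 001 → 0  (bit 1 = 0)
position 4: 000 → 1  (bit 0 = 1)
bits b7..b0 = 11111101 = 253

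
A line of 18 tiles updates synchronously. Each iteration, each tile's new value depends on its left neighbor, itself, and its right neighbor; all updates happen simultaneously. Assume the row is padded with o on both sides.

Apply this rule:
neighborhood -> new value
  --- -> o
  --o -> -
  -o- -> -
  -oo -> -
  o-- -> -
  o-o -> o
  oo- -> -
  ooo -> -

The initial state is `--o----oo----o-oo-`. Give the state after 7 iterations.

o---oo----ooooooo-

----oo----oo--o--o
-oo----oo---------
o---oo----ooooooo-
--o----oo--------o
----oo----oooooo--
-oo----oo---------  (repeats iteration 2; period 4)
iteration 7: o---oo----ooooooo-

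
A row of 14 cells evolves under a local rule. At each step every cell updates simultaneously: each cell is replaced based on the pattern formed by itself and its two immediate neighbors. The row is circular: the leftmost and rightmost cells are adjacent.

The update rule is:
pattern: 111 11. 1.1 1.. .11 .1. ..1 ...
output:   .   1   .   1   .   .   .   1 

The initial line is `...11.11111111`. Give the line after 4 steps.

1..1111111...1

11..1........1
.11..1111111..
..11.......111
1..1111111...1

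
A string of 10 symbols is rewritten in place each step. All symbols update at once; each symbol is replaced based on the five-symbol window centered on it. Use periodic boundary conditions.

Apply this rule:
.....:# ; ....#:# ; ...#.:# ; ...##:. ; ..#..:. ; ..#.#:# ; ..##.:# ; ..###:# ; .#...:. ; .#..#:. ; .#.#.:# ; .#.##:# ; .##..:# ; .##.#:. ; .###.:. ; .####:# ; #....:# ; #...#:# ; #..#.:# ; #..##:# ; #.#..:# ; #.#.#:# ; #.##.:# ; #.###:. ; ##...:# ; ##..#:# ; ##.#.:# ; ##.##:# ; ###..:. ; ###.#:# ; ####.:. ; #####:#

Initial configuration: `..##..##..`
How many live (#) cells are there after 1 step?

#.########
count of #: 9

9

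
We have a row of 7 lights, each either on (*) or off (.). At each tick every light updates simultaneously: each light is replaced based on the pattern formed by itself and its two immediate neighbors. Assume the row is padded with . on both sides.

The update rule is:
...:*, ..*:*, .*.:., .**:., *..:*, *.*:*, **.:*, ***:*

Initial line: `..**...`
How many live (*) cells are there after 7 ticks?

**.****
.**.***
*.**.**
.*.**.*
*.*.**.
.*.*.**
*.*.*.*
count of *: 4

4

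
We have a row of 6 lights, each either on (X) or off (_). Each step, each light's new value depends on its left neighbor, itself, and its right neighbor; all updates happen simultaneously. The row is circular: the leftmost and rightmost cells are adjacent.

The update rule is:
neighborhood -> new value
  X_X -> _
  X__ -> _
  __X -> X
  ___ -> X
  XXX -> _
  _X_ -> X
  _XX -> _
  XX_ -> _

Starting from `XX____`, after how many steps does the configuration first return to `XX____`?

12

___XXX
_XX___
X___XX
__XX__
XX___X
___XX_
XXX___
____XX
_XXX__
X____X
__XXX_
XX____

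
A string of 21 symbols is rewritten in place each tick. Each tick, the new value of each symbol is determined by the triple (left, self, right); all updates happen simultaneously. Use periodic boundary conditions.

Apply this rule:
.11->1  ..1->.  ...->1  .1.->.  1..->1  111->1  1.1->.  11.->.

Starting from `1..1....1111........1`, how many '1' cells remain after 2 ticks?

11

.1..111.111.1111111.1
..1.11..11..111111...
count of 1: 11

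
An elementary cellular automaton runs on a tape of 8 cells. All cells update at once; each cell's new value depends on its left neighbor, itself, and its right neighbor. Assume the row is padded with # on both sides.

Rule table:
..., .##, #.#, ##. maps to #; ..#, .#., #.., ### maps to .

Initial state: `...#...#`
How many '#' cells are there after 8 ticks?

.#...#.#
#..#..##
#.....#.
#.###..#
###.#..#
..##...#
..##.#.#
..###.##
count of #: 5

5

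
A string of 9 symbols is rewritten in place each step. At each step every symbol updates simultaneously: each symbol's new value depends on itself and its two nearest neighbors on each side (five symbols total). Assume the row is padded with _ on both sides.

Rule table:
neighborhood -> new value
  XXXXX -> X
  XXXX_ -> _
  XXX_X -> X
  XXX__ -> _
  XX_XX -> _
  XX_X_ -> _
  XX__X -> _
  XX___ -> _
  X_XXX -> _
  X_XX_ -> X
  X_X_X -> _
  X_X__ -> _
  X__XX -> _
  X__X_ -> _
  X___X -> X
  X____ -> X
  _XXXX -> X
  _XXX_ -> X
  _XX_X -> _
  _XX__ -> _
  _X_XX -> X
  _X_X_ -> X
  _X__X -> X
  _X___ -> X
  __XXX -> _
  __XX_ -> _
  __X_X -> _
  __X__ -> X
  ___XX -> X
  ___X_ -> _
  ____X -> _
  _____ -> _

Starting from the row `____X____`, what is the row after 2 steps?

____XXX__
___X_X__X

___X_X__X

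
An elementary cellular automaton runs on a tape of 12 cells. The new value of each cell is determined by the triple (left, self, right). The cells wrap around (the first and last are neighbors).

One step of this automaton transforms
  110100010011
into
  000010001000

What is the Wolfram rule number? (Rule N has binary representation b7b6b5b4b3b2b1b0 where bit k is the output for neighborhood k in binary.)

position 0: 111 → 0  (bit 7 = 0)
position 1: 110 → 0  (bit 6 = 0)
position 2: 101 → 0  (bit 5 = 0)
position 4: 100 → 1  (bit 4 = 1)
position 10: 011 → 0  (bit 3 = 0)
position 3: 010 → 0  (bit 2 = 0)
position 6: 001 → 0  (bit 1 = 0)
position 5: 000 → 0  (bit 0 = 0)
bits b7..b0 = 00010000 = 16

16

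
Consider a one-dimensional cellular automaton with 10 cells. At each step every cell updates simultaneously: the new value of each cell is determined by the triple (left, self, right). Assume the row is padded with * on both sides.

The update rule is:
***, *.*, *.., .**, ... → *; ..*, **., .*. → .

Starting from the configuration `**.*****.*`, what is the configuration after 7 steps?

*.*****.**
.*****.***
*****.****
****.*****
***.******
**.*******
*.********

*.********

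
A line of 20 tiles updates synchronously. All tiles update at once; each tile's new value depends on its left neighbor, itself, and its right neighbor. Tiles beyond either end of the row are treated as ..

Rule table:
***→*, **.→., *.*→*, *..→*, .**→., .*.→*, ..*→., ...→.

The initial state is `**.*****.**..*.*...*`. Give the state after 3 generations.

....***.*.*..*..****

..*.***.*..*.****..*
..**.*.***.**.**.*.*
....***.*.*..*..****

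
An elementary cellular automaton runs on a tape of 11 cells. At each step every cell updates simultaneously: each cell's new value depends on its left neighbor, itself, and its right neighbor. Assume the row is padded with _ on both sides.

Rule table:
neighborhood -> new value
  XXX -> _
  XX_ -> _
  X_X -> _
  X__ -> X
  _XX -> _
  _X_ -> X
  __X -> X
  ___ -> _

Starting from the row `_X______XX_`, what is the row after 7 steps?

__X__X_XXX_

XXX____X__X
___X__XXXXX
__XXXX_____
_X____X____
XXX__XXX___
___XX___X__
__X__X_XXX_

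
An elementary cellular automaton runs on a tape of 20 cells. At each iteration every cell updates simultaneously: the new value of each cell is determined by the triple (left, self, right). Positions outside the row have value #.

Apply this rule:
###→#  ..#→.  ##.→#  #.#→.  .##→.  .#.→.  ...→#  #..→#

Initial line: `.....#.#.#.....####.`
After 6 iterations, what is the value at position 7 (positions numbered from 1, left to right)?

#

####......####..###.
#########..####..##.
##########..####..#.
###########..####...
############..#####.
#############..####.
position 7 holds #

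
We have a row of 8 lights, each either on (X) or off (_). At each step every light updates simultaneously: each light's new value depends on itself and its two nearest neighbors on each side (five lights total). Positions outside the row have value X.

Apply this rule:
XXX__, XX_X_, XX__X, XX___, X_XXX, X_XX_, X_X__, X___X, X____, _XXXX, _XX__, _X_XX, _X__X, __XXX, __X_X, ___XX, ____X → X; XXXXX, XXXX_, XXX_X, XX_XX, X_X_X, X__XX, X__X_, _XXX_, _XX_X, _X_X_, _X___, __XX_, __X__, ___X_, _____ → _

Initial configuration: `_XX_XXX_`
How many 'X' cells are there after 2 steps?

5

_X__X___
XXX___XX
count of X: 5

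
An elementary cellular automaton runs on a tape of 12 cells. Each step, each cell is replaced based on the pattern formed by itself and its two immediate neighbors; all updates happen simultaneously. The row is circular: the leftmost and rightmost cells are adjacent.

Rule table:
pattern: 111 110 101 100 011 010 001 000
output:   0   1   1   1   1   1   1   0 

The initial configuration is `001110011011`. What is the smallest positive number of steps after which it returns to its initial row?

14

111011111111
001110000000
011011000000
111111100000
100000110001
110001111011
011011001110
111111111011
000000001110
000000011011
100000111111
110001100000
111011110001
001110011011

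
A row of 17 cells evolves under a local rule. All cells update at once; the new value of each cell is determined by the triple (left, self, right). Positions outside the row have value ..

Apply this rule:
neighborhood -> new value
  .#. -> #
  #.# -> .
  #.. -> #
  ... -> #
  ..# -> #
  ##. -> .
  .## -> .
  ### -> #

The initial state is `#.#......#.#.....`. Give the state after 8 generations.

generation 1: #.########.######
generation 2: #..######...####.
generation 3: ###.####.###.##.#
generation 4: .#...##...#.....#
generation 5: #####..##########
generation 6: .###.##.########.
generation 7: #.#......######.#
generation 8: #.#######.####..#

#.#######.####..#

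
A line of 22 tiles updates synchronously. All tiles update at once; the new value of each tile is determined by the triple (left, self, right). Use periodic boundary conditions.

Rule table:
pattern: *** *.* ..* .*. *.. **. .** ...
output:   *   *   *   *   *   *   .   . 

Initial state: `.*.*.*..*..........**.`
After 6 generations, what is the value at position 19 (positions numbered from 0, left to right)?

*

**********........*.**
***********......***.*
************....*.***.
.************..***.***
*.*************.***.**
**.*************.***.*
position 19 holds *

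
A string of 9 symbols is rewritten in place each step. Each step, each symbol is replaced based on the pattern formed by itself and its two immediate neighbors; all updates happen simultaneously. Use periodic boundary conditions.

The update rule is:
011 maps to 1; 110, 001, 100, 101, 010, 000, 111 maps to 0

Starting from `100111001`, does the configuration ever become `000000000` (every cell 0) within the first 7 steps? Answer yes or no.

000100001
000000000
all cells are 0 at step 2

yes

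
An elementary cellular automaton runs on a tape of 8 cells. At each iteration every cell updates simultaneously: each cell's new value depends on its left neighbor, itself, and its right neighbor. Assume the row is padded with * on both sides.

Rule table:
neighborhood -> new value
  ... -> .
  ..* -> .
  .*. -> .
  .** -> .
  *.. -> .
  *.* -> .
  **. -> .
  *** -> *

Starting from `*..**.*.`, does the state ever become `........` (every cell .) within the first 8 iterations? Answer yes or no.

........
all cells are . at iteration 1

yes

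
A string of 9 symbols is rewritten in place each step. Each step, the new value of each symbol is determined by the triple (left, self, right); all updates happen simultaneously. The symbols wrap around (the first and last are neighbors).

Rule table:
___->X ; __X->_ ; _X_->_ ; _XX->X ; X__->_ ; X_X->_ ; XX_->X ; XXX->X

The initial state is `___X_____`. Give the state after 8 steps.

XX_X_XXXX

XX___XXXX
XX_X_XXXX
XX___XXXX  (repeats step 1; period 2)
step 8: XX_X_XXXX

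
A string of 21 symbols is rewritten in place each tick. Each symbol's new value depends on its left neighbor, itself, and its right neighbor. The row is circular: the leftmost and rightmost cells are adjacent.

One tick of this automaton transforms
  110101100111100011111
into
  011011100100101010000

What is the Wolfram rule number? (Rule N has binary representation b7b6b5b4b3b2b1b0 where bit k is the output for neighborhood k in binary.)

105

position 0: 111 → 0  (bit 7 = 0)
position 1: 110 → 1  (bit 6 = 1)
position 2: 101 → 1  (bit 5 = 1)
position 7: 100 → 0  (bit 4 = 0)
position 5: 011 → 1  (bit 3 = 1)
position 3: 010 → 0  (bit 2 = 0)
position 8: 001 → 0  (bit 1 = 0)
position 14: 000 → 1  (bit 0 = 1)
bits b7..b0 = 01101001 = 105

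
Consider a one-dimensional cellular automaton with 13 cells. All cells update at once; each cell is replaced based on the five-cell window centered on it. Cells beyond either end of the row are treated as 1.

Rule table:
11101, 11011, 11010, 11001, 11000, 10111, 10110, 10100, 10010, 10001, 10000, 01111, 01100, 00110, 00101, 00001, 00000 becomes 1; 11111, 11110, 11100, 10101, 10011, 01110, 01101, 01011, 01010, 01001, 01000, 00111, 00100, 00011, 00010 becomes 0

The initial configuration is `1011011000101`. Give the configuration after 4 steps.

step 1: 1110111110101
step 2: 0011110011001
step 3: 1001001011100
step 4: 0110011010010

0110011010010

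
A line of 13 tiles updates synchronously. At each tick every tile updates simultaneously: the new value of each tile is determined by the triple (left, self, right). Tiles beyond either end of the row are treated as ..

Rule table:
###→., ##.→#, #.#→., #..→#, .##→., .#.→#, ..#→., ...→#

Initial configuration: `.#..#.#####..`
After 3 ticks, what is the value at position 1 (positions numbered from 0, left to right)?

.##.#.....###
..#.#####...#
#.#.....###.#
position 1 holds .

.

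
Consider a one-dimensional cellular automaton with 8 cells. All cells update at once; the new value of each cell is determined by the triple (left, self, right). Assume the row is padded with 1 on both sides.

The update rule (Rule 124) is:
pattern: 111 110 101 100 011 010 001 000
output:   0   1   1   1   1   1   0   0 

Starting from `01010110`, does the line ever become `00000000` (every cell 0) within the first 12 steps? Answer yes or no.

yes

step 1: 11111111
step 2: 00000000
all cells are 0 at step 2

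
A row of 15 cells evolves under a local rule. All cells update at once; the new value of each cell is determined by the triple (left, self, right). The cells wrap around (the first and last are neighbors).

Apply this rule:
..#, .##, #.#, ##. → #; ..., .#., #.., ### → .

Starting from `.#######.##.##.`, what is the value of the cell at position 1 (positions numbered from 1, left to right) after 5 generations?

.

generation 1: ##.....#######.
generation 2: ##....##.....##
generation 3: .#...###....##.
generation 4: #...##.#...###.
generation 5: ...####...##.##
position 1 holds .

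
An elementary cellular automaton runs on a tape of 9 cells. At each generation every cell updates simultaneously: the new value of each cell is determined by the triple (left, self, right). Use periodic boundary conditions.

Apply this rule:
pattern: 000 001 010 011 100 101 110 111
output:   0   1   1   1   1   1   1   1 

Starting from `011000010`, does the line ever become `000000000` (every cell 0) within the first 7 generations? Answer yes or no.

no

111100111
111111111
111111111  (fixed point — unchanged through generation 7)
generation 7 is 111111111, still not uniform 0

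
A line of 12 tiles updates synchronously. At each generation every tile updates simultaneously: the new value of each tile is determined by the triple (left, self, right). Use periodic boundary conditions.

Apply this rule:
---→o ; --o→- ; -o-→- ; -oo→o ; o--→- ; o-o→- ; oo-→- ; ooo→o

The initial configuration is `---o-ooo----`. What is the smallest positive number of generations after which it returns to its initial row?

9

generation 1: oo---oo--ooo
generation 2: o--o-o---ooo
generation 3: -------o-ooo
generation 4: -ooooo---oo-
generation 5: -oooo--o-o--
generation 6: -ooo-------o
generation 7: -oo--ooooo--
generation 8: -o---oooo--o
generation 9: ---o-ooo----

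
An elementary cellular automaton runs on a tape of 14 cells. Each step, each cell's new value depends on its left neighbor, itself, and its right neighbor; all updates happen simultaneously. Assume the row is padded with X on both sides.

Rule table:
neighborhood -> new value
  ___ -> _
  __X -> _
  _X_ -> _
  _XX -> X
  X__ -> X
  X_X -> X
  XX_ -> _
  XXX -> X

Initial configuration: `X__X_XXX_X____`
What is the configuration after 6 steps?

XX_X_X_X_X_XXX

_X__XXX_X_X___
X_X_XX_X_X_X__
_X_XX_X_X_X_X_
X_XX_X_X_X_X_X
_XX_X_X_X_X_XX
XX_X_X_X_X_XXX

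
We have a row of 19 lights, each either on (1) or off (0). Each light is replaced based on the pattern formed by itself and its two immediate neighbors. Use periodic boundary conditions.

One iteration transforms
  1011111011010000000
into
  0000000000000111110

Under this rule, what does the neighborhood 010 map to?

0

At position 0 the neighborhood is 010; the next row has 0 there.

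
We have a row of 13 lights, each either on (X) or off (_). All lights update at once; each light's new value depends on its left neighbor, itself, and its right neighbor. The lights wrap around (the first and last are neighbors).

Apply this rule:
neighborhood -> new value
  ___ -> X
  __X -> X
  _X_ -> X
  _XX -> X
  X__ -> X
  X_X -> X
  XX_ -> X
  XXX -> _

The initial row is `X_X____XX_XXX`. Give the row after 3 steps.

step 1: XXXXXXXXXXX__
step 2: X_________XXX
step 3: XXXXXXXXXXX__

XXXXXXXXXXX__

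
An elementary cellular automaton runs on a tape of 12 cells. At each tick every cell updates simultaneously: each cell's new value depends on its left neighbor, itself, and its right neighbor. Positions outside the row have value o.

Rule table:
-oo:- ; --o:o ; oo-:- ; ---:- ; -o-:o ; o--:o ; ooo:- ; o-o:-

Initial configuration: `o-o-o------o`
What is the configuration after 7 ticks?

-oo----ooo--

--o-oo----o-
ooo---o--oo-
---o-oooo---
o-oo-----o-o
----o---oo--
o--ooo-o--oo
-oo----ooo--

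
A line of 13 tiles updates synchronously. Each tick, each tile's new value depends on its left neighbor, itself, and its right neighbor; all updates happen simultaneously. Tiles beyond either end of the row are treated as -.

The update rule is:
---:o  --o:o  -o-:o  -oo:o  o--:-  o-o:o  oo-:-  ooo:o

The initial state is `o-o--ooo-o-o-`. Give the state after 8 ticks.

ooooo--oo--oo

ooo-ooo-oooo-
oo-ooo-oooo--
o-ooo-oooo--o
oooo-oooo--oo
ooo-oooo--oo-
oo-oooo--oo--
o-oooo--oo--o
ooooo--oo--oo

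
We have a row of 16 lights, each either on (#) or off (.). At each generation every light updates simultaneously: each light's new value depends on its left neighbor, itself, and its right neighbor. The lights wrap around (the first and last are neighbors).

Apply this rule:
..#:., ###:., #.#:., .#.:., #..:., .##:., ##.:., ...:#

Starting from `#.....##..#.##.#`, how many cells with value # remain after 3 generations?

..###...........
#.....##########
..###...........
count of #: 3

3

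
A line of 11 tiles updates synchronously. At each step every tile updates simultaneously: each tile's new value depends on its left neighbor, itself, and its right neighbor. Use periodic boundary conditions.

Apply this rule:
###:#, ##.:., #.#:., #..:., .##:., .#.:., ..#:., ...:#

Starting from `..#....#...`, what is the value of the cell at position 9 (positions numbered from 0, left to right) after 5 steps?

#

#...##...##
..#....#..#
....##.....
###....####
##..##..###
position 9 holds #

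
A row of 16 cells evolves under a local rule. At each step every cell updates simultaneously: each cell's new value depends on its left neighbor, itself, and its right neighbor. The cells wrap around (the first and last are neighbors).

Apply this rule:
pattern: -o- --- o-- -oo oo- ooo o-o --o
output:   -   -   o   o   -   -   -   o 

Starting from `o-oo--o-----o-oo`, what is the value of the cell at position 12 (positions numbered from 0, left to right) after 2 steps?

o

--o-oo-o---o--o-
-o--o---o-o-oo-o
position 12 holds o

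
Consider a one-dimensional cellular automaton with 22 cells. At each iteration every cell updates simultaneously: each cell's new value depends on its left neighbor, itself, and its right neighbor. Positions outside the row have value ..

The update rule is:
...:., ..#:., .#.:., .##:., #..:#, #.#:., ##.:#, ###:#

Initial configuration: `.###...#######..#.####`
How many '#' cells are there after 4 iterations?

..###...#######....###
...###...#######....##
....###...#######....#
.....###...#######....
count of #: 10

10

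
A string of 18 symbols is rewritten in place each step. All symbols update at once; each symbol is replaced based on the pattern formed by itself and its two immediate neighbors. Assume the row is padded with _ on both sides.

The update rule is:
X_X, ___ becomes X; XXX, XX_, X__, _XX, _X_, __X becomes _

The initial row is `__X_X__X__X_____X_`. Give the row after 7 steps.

X__X________XXX___
_____XXXXXX_____XX
XXXX________XXX___
_____XXXXXX_____XX  (repeats step 2; period 2)
step 7: XXXX________XXX___

XXXX________XXX___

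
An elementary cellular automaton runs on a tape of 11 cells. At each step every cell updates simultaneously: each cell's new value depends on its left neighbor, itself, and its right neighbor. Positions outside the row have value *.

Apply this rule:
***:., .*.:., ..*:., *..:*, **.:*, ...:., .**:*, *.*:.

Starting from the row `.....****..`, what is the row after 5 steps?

*....*..**.
**....*.**.
.**.....**.
.***....**.
.*.**...**.

.*.**...**.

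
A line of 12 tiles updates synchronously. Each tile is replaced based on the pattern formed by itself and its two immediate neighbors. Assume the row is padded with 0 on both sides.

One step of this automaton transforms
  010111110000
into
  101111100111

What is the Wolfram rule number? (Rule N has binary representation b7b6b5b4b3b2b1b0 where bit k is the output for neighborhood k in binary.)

position 4: 111 → 1  (bit 7 = 1)
position 7: 110 → 0  (bit 6 = 0)
position 2: 101 → 1  (bit 5 = 1)
position 8: 100 → 0  (bit 4 = 0)
position 3: 011 → 1  (bit 3 = 1)
position 1: 010 → 0  (bit 2 = 0)
position 0: 001 → 1  (bit 1 = 1)
position 9: 000 → 1  (bit 0 = 1)
bits b7..b0 = 10101011 = 171

171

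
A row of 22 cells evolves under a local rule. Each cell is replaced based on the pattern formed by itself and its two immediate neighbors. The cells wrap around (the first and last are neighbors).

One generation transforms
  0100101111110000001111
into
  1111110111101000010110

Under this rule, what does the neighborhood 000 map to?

At position 13 the neighborhood is 000; the next row has 0 there.

0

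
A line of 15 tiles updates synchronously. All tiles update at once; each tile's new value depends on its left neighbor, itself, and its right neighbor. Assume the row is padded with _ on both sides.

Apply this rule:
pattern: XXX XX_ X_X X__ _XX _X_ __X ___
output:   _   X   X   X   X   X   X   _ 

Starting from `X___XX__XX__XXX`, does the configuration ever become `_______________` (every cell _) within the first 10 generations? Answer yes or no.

no

XX_XXXXXXXXXX_X
XXXX________XXX
X__XX______XX_X
XXXXXX____XXXXX
X____XX__XX___X
XX__XXXXXXXX_XX
XXXXX______XXXX
X___XX____XX__X
XX_XXXX__XXXXXX
XXXX__XXXX____X
generation 10 is XXXX__XXXX____X, still not uniform _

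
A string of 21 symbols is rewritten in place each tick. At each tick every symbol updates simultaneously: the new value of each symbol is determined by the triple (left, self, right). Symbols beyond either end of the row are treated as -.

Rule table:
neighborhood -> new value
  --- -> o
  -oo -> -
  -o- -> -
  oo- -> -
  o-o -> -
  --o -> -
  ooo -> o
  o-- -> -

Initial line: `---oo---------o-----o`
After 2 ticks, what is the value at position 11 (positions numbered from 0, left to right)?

tick 1: oo----ooooooo---ooo--
tick 2: ---oo--ooooo--o--o--o
position 11 holds o

o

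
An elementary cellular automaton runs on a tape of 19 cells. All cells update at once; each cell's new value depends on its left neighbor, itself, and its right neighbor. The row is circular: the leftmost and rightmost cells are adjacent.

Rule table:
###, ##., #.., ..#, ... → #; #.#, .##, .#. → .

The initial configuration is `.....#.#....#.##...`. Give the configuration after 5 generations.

#####...####...####
########.######.###
########..#####..##
##########.######.#
##########..#####..

##########..#####..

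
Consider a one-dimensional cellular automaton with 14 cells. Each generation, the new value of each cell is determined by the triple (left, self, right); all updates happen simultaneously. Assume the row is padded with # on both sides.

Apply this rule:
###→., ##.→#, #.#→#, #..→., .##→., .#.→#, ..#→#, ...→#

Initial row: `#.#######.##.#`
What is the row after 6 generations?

generation 1: ##......##.##.
generation 2: .#.#####.##.##
generation 3: ###....##.##..
generation 4: ..#.###.##.#.#
generation 5: .###..##.####.
generation 6: #..#.#.##...##

#..#.#.##...##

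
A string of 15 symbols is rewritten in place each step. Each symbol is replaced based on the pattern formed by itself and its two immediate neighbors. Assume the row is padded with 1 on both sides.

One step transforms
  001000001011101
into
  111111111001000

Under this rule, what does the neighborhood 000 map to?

At position 4 the neighborhood is 000; the next row has 1 there.

1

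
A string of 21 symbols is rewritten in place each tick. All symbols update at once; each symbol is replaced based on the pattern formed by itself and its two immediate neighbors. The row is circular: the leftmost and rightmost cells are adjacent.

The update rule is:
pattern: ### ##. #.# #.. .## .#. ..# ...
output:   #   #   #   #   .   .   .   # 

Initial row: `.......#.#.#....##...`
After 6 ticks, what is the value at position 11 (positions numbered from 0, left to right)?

tick 1: ######..#.#.###..####
tick 2: #######..#.#.###..###
tick 3: ########..#.#.###..##
tick 4: #########..#.#.###..#
tick 5: ##########..#.#.###..
tick 6: .##########..#.#.###.
position 11 holds .

.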